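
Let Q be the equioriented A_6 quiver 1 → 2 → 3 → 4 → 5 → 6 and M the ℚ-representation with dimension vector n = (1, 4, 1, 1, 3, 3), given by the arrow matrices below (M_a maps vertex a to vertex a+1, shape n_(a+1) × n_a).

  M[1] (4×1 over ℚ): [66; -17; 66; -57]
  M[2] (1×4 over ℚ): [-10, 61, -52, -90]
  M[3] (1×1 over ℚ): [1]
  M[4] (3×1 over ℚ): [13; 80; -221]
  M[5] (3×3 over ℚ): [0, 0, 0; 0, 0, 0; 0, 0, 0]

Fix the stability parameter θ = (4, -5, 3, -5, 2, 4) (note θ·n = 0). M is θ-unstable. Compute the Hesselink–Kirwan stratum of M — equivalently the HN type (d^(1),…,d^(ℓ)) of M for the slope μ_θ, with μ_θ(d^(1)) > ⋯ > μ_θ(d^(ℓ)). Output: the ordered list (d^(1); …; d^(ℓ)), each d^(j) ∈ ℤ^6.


Interval decomposition of M: I[1,5], I[2,2]^3, I[5,5]^2, I[6,6]^3.
HN type (ℓ=4): μ^(1)=4; μ^(2)=2; μ^(3)=-3/4; μ^(4)=-5

((0, 0, 0, 0, 0, 3); (0, 0, 0, 0, 3, 0); (1, 1, 1, 1, 0, 0); (0, 3, 0, 0, 0, 0))


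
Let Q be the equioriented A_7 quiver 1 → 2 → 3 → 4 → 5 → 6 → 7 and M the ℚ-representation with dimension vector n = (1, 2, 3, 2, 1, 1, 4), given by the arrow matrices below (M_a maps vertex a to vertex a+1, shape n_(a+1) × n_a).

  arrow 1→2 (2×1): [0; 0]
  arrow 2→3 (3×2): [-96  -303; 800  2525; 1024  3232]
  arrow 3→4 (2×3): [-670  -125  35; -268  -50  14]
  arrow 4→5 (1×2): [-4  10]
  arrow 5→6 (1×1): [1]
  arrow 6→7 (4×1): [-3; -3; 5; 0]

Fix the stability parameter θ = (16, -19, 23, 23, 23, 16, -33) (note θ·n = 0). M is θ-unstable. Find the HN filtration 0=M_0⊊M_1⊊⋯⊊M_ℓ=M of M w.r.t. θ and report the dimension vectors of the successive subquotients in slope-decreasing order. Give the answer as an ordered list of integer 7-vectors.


Interval decomposition of M: I[1,1], I[2,2], I[2,4], I[3,3]^2, I[4,7], I[7,7]^3.
HN type (ℓ=5): μ^(1)=23; μ^(2)=16; μ^(3)=29/4; μ^(4)=-19; μ^(5)=-33

((0, 0, 3, 1, 0, 0, 0); (1, 0, 0, 0, 0, 0, 0); (0, 0, 0, 1, 1, 1, 1); (0, 2, 0, 0, 0, 0, 0); (0, 0, 0, 0, 0, 0, 3))


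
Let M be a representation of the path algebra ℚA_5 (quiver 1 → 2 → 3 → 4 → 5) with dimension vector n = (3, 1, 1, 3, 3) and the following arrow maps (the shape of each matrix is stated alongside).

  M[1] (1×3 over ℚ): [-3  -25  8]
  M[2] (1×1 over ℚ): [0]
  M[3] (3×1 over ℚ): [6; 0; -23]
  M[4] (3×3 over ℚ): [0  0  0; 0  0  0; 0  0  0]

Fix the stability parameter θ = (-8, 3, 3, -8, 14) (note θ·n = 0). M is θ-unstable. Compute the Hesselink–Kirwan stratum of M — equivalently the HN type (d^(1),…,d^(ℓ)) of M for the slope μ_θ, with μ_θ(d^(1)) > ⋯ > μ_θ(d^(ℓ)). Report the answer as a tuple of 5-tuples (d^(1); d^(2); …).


Barcode: M ≅ I[1,1]^2, I[1,2], I[3,4], I[4,4]^2, I[5,5]^3. HN layers by μ_θ (4 steps, strictly decreasing):
  μ^(1)=14; μ^(2)=3; μ^(3)=-5/2; μ^(4)=-8

((0, 0, 0, 0, 3); (0, 1, 0, 0, 0); (0, 0, 1, 1, 0); (3, 0, 0, 2, 0))


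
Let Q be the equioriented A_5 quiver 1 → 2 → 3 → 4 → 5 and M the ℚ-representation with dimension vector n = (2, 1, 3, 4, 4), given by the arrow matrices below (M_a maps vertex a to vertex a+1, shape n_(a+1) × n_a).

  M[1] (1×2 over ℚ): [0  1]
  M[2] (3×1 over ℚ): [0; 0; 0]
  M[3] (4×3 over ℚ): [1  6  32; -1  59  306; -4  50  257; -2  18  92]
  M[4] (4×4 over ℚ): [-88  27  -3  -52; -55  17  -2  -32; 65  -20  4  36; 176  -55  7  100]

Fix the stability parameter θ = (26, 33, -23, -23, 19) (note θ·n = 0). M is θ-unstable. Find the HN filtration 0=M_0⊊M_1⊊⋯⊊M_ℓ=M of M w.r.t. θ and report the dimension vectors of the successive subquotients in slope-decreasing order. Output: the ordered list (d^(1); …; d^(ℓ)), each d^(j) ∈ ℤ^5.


Barcode: M ≅ I[1,1], I[1,2], I[3,5]^3, I[4,4], I[5,5]. HN layers by μ_θ (4 steps, strictly decreasing):
  μ^(1)=33; μ^(2)=26; μ^(3)=19; μ^(4)=-23

((0, 1, 0, 0, 0); (2, 0, 0, 0, 0); (0, 0, 0, 0, 4); (0, 0, 3, 4, 0))


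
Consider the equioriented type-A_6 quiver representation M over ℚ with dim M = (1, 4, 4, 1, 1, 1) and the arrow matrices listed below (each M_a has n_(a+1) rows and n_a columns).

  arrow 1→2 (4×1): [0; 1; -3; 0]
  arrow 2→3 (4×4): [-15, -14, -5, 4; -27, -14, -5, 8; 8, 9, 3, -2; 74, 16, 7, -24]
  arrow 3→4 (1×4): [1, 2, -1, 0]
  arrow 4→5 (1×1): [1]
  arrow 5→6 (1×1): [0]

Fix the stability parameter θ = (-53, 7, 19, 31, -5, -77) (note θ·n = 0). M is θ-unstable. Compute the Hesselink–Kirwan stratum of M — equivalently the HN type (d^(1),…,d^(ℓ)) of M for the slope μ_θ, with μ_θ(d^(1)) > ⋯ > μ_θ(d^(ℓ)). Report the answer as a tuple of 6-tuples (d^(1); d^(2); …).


Interval decomposition of M: I[1,5], I[2,3]^3, I[6,6].
HN type (ℓ=5): μ^(1)=19; μ^(2)=15; μ^(3)=7; μ^(4)=-53; μ^(5)=-77

((0, 0, 3, 0, 0, 0); (0, 0, 1, 1, 1, 0); (0, 4, 0, 0, 0, 0); (1, 0, 0, 0, 0, 0); (0, 0, 0, 0, 0, 1))


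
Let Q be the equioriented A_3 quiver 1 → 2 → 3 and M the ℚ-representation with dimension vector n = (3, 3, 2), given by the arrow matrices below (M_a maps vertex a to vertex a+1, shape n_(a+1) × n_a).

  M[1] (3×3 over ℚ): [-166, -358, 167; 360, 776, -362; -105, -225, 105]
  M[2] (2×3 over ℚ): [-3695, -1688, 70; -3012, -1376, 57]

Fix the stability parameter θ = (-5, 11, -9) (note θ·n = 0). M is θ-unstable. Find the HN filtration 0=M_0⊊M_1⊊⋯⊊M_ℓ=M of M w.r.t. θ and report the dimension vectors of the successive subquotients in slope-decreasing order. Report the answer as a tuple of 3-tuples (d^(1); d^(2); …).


Interval decomposition of M: I[1,1], I[1,3]^2, I[2,2].
HN type (ℓ=3): μ^(1)=11; μ^(2)=1; μ^(3)=-5

((0, 1, 0); (0, 2, 2); (3, 0, 0))


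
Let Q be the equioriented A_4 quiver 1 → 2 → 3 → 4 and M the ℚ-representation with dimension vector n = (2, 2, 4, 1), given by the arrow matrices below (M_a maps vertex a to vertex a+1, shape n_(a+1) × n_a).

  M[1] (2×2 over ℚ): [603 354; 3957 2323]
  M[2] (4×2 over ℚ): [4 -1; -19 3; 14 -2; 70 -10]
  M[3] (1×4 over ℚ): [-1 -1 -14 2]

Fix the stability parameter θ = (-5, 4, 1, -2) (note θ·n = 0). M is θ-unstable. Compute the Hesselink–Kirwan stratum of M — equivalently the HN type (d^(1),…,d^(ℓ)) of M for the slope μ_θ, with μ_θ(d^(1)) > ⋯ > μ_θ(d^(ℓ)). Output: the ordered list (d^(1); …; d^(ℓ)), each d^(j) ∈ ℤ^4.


Interval decomposition of M: I[1,3], I[1,4], I[3,3]^2.
HN type (ℓ=3): μ^(1)=5/2; μ^(2)=1; μ^(3)=-5

((0, 1, 1, 0); (0, 1, 3, 1); (2, 0, 0, 0))


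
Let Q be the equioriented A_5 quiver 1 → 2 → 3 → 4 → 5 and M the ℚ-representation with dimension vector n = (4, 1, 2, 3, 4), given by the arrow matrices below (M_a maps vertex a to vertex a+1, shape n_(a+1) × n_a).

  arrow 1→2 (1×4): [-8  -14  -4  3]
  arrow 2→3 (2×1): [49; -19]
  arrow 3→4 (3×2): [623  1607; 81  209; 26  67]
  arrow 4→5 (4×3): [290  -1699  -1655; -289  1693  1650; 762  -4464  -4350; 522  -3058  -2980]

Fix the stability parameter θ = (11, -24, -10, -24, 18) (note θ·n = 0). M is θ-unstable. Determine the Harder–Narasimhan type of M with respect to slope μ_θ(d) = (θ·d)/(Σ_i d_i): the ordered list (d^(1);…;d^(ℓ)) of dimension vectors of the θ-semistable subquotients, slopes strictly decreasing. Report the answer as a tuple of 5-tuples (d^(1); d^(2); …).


Barcode: M ≅ I[1,1]^3, I[1,5], I[3,4], I[4,5], I[5,5]^2. HN layers by μ_θ (5 steps, strictly decreasing):
  μ^(1)=18; μ^(2)=11; μ^(3)=-47/4; μ^(4)=-17; μ^(5)=-24

((0, 0, 0, 0, 4); (3, 0, 0, 0, 0); (1, 1, 1, 1, 0); (0, 0, 1, 1, 0); (0, 0, 0, 1, 0))


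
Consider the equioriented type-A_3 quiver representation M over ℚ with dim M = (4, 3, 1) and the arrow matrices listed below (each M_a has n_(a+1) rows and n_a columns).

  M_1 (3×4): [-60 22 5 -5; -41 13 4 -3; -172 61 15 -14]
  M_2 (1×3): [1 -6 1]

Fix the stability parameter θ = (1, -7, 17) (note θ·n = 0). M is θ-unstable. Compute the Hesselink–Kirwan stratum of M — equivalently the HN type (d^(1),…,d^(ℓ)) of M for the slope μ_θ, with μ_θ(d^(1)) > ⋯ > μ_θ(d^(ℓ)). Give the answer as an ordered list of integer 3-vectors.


Interval decomposition of M: I[1,1], I[1,2]^2, I[1,3].
HN type (ℓ=3): μ^(1)=17; μ^(2)=1; μ^(3)=-3

((0, 0, 1); (1, 0, 0); (3, 3, 0))


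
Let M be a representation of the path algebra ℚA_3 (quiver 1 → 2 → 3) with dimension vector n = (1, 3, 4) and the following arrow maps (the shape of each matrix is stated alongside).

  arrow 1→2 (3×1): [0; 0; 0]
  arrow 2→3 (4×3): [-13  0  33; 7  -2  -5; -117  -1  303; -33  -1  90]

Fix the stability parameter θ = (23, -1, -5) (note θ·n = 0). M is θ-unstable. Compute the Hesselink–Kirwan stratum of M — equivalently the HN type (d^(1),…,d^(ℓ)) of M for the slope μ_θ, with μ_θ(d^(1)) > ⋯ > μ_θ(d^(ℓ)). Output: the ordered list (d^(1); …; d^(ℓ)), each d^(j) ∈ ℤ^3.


Via rank(M_{q-1}∘⋯∘M_p): M ≅ I[1,1], I[2,3]^3, I[3,3].
μ_θ-semistable layers: μ^(1)=23; μ^(2)=-3; μ^(3)=-5

((1, 0, 0); (0, 3, 3); (0, 0, 1))


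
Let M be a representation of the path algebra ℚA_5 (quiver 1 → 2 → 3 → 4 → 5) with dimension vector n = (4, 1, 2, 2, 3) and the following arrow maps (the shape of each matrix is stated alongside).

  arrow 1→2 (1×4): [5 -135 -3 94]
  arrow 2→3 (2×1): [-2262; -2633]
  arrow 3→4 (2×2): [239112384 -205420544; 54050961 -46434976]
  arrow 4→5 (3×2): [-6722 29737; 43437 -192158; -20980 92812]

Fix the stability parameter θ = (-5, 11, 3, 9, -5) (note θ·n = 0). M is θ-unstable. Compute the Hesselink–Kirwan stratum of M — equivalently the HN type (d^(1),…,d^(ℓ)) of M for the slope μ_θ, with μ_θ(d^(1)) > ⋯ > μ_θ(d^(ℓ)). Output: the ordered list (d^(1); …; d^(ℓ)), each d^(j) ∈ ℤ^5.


Via rank(M_{q-1}∘⋯∘M_p): M ≅ I[1,1]^3, I[1,5], I[3,3], I[4,5], I[5,5].
μ_θ-semistable layers: μ^(1)=9/2; μ^(2)=3; μ^(3)=2; μ^(4)=-5

((0, 1, 1, 1, 1); (0, 0, 1, 0, 0); (0, 0, 0, 1, 1); (4, 0, 0, 0, 1))


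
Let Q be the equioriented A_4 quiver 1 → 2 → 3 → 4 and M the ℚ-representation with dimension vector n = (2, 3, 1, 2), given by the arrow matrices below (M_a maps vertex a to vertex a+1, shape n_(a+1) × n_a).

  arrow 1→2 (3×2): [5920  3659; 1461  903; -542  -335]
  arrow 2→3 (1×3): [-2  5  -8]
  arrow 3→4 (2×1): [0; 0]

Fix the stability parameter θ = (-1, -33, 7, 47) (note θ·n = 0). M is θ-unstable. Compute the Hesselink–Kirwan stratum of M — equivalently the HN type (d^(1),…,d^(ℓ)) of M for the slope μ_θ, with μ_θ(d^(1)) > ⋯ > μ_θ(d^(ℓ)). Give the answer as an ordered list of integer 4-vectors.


Via rank(M_{q-1}∘⋯∘M_p): M ≅ I[1,2], I[1,3], I[2,2], I[4,4]^2.
μ_θ-semistable layers: μ^(1)=47; μ^(2)=7; μ^(3)=-17; μ^(4)=-33

((0, 0, 0, 2); (0, 0, 1, 0); (2, 2, 0, 0); (0, 1, 0, 0))


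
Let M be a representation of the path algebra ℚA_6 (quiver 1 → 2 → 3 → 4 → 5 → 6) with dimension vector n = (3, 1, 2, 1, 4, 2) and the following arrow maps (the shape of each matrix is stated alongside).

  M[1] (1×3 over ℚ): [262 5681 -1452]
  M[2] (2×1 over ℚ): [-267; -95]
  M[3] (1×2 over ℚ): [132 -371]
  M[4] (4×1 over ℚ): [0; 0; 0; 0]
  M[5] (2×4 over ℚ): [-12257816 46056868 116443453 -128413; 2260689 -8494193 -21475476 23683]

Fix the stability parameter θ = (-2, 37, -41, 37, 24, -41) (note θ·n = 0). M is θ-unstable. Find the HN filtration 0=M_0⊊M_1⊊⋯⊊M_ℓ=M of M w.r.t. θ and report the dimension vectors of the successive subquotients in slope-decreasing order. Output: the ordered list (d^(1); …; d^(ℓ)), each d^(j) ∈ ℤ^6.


Interval decomposition of M: I[1,1]^2, I[1,4], I[3,3], I[5,5]^2, I[5,6]^2.
HN type (ℓ=5): μ^(1)=37; μ^(2)=24; μ^(3)=-2; μ^(4)=-17/2; μ^(5)=-41

((0, 0, 0, 1, 0, 0); (0, 0, 0, 0, 2, 0); (3, 1, 1, 0, 0, 0); (0, 0, 0, 0, 2, 2); (0, 0, 1, 0, 0, 0))


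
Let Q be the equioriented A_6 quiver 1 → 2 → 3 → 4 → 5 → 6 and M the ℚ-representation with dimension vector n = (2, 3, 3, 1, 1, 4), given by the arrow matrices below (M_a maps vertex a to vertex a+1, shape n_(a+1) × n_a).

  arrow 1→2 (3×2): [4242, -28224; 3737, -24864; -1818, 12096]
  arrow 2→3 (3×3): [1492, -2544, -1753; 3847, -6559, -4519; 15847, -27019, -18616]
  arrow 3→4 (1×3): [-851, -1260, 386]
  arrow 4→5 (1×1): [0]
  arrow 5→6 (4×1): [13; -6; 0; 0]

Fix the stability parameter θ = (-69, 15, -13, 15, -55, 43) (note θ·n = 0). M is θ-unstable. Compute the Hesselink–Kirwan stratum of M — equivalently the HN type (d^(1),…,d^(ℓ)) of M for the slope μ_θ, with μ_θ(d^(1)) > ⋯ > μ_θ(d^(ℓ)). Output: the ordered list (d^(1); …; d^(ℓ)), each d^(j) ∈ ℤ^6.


Via rank(M_{q-1}∘⋯∘M_p): M ≅ I[1,1], I[1,4], I[2,2], I[2,3], I[3,3], I[5,6], I[6,6]^3.
μ_θ-semistable layers: μ^(1)=43; μ^(2)=15; μ^(3)=1; μ^(4)=-13; μ^(5)=-55; μ^(6)=-69

((0, 0, 0, 0, 0, 4); (0, 1, 0, 1, 0, 0); (0, 2, 2, 0, 0, 0); (0, 0, 1, 0, 0, 0); (0, 0, 0, 0, 1, 0); (2, 0, 0, 0, 0, 0))


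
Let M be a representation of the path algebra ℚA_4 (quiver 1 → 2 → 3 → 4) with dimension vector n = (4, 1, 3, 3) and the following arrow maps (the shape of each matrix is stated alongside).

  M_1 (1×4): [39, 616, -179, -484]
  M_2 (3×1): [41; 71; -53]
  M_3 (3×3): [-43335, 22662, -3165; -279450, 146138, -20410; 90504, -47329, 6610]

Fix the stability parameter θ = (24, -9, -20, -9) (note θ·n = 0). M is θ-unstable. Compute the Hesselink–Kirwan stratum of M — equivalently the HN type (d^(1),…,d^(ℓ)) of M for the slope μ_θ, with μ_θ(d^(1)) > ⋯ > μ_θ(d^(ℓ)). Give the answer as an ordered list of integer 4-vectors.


Barcode: M ≅ I[1,1]^3, I[1,4], I[3,3], I[3,4], I[4,4]. HN layers by μ_θ (4 steps, strictly decreasing):
  μ^(1)=24; μ^(2)=-7/2; μ^(3)=-9; μ^(4)=-20

((3, 0, 0, 0); (1, 1, 1, 1); (0, 0, 0, 2); (0, 0, 2, 0))


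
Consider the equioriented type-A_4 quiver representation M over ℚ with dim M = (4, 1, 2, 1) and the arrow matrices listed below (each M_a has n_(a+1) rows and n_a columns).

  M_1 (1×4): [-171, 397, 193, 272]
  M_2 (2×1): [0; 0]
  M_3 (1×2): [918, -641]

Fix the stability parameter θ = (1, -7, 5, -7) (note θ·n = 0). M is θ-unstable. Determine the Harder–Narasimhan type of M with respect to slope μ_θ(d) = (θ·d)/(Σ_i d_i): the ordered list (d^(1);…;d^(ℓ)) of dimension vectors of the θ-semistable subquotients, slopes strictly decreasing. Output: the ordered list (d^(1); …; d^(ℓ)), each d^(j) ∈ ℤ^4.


Barcode: M ≅ I[1,1]^3, I[1,2], I[3,3], I[3,4]. HN layers by μ_θ (4 steps, strictly decreasing):
  μ^(1)=5; μ^(2)=1; μ^(3)=-1; μ^(4)=-3

((0, 0, 1, 0); (3, 0, 0, 0); (0, 0, 1, 1); (1, 1, 0, 0))


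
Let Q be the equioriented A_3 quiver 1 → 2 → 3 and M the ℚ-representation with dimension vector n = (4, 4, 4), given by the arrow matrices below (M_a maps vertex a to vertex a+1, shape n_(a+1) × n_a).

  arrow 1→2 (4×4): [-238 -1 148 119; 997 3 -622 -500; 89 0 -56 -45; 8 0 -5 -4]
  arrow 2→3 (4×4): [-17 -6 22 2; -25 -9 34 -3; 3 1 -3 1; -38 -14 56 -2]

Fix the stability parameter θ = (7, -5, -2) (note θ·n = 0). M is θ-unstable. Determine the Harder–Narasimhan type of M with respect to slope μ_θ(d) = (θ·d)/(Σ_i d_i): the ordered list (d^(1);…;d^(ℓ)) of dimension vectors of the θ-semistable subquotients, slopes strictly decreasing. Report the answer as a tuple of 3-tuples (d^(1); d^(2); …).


Interval decomposition of M: I[1,1], I[1,3]^3, I[2,2], I[3,3].
HN type (ℓ=4): μ^(1)=7; μ^(2)=0; μ^(3)=-2; μ^(4)=-5

((1, 0, 0); (3, 3, 3); (0, 0, 1); (0, 1, 0))


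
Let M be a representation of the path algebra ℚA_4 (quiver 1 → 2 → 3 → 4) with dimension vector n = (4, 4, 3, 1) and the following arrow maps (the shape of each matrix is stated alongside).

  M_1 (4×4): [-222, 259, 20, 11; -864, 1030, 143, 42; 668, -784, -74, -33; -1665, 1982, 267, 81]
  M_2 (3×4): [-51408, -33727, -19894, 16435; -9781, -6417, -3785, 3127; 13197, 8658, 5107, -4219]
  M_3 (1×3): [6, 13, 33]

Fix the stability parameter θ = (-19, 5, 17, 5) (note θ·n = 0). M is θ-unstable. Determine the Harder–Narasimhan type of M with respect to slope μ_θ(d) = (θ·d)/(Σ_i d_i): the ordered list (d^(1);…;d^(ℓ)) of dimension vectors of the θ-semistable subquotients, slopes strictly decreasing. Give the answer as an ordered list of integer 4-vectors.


Interval decomposition of M: I[1,2], I[1,3]^2, I[1,4].
HN type (ℓ=4): μ^(1)=17; μ^(2)=11; μ^(3)=5; μ^(4)=-19

((0, 0, 2, 0); (0, 0, 1, 1); (0, 4, 0, 0); (4, 0, 0, 0))


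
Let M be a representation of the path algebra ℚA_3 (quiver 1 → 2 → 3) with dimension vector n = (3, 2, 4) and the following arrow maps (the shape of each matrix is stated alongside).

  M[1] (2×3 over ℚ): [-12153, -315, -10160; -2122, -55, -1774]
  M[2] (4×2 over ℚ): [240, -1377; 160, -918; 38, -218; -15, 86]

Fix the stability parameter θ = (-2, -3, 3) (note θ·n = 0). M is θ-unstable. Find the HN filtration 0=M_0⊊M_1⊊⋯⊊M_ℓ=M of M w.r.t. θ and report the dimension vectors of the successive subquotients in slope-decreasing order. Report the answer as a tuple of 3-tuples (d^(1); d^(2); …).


Barcode: M ≅ I[1,1], I[1,3]^2, I[3,3]^2. HN layers by μ_θ (3 steps, strictly decreasing):
  μ^(1)=3; μ^(2)=-2; μ^(3)=-5/2

((0, 0, 4); (1, 0, 0); (2, 2, 0))


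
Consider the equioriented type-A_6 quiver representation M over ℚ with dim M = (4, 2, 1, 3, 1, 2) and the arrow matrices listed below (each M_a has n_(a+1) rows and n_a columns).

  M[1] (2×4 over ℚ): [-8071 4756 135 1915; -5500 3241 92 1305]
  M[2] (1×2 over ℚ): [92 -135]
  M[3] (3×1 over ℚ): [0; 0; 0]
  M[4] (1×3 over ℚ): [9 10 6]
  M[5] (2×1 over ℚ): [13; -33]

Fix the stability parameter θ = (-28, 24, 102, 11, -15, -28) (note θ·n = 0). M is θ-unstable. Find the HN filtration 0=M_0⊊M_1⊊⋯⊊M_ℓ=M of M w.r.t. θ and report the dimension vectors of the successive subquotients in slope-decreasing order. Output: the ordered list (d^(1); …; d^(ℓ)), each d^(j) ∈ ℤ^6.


Barcode: M ≅ I[1,1]^2, I[1,2], I[1,3], I[4,4]^2, I[4,6], I[6,6]. HN layers by μ_θ (5 steps, strictly decreasing):
  μ^(1)=102; μ^(2)=24; μ^(3)=11; μ^(4)=-32/3; μ^(5)=-28

((0, 0, 1, 0, 0, 0); (0, 2, 0, 0, 0, 0); (0, 0, 0, 2, 0, 0); (0, 0, 0, 1, 1, 1); (4, 0, 0, 0, 0, 1))


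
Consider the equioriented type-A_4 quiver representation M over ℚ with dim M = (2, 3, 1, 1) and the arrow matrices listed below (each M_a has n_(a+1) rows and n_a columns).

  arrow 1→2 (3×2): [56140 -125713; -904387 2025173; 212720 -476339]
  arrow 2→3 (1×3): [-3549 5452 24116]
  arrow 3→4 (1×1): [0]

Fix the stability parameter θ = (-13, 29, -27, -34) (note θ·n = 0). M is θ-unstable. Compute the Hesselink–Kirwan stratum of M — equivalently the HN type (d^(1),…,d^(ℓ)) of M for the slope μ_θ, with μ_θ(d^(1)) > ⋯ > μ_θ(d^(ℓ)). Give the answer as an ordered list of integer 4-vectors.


Barcode: M ≅ I[1,2], I[1,3], I[2,2], I[4,4]. HN layers by μ_θ (4 steps, strictly decreasing):
  μ^(1)=29; μ^(2)=1; μ^(3)=-13; μ^(4)=-34

((0, 2, 0, 0); (0, 1, 1, 0); (2, 0, 0, 0); (0, 0, 0, 1))


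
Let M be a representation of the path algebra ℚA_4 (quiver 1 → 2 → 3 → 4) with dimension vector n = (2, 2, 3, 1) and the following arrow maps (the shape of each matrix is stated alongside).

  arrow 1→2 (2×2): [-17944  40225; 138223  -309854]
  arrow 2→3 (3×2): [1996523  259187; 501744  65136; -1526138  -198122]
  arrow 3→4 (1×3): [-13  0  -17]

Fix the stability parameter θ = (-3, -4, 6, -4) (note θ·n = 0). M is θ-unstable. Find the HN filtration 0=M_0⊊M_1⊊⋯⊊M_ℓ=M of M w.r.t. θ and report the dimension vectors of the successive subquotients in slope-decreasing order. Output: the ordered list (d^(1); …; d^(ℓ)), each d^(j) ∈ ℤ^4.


Barcode: M ≅ I[1,2], I[1,4], I[3,3]^2. HN layers by μ_θ (3 steps, strictly decreasing):
  μ^(1)=6; μ^(2)=1; μ^(3)=-7/2

((0, 0, 2, 0); (0, 0, 1, 1); (2, 2, 0, 0))


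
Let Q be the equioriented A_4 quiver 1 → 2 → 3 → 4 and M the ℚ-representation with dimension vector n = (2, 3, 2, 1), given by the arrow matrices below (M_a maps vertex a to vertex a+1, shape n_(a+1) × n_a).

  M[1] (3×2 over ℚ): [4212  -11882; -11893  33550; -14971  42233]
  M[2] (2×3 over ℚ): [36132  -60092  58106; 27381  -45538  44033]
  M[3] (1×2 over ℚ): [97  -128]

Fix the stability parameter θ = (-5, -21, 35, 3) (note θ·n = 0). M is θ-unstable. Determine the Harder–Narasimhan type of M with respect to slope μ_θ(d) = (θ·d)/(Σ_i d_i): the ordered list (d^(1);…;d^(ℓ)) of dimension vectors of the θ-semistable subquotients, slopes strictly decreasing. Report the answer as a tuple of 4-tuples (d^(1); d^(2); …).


Interval decomposition of M: I[1,3], I[1,4], I[2,2].
HN type (ℓ=4): μ^(1)=35; μ^(2)=19; μ^(3)=-13; μ^(4)=-21

((0, 0, 1, 0); (0, 0, 1, 1); (2, 2, 0, 0); (0, 1, 0, 0))


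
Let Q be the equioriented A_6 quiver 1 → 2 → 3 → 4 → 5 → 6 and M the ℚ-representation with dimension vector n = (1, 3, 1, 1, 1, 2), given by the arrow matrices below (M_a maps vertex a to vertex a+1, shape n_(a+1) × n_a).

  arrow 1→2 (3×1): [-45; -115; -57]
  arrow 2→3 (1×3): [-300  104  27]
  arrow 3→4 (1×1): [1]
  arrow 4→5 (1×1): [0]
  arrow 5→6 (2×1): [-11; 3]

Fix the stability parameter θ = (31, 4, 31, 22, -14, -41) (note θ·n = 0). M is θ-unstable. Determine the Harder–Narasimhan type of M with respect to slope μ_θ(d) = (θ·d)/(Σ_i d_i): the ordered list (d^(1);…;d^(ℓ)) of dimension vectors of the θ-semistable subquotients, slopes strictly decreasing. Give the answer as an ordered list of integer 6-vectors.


Via rank(M_{q-1}∘⋯∘M_p): M ≅ I[1,4], I[2,2]^2, I[5,6], I[6,6].
μ_θ-semistable layers: μ^(1)=53/2; μ^(2)=35/2; μ^(3)=4; μ^(4)=-55/2; μ^(5)=-41

((0, 0, 1, 1, 0, 0); (1, 1, 0, 0, 0, 0); (0, 2, 0, 0, 0, 0); (0, 0, 0, 0, 1, 1); (0, 0, 0, 0, 0, 1))


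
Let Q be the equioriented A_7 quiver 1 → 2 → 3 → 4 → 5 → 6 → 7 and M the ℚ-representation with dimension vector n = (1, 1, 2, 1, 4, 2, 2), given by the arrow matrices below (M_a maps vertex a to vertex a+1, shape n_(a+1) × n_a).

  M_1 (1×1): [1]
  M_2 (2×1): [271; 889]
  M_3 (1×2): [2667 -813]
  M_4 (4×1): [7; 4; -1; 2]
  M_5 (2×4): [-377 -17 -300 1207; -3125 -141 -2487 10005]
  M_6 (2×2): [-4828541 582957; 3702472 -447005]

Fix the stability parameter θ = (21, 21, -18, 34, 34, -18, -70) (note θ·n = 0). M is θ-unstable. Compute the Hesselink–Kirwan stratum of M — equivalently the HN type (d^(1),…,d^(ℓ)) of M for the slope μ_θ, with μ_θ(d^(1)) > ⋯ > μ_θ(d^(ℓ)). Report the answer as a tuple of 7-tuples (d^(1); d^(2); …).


Via rank(M_{q-1}∘⋯∘M_p): M ≅ I[1,3], I[3,7], I[5,5]^2, I[5,7].
μ_θ-semistable layers: μ^(1)=34; μ^(2)=8; μ^(3)=-5; μ^(4)=-18

((0, 0, 0, 0, 2, 0, 0); (1, 1, 1, 0, 0, 0, 0); (0, 0, 0, 1, 1, 1, 1); (0, 0, 1, 0, 1, 1, 1))


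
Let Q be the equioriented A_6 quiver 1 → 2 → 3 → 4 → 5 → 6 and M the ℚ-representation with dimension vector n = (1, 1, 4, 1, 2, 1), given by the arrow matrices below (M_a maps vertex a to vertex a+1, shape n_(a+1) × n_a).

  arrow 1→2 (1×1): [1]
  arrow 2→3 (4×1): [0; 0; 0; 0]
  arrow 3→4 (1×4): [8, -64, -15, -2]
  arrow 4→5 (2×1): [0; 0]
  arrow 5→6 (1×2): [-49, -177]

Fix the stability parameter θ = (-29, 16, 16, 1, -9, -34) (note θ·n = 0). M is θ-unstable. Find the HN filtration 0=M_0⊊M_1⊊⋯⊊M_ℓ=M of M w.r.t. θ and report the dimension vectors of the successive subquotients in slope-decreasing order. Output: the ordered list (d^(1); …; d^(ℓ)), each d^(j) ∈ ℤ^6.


Via rank(M_{q-1}∘⋯∘M_p): M ≅ I[1,2], I[3,3]^3, I[3,4], I[5,5], I[5,6].
μ_θ-semistable layers: μ^(1)=16; μ^(2)=17/2; μ^(3)=-9; μ^(4)=-43/2; μ^(5)=-29

((0, 1, 3, 0, 0, 0); (0, 0, 1, 1, 0, 0); (0, 0, 0, 0, 1, 0); (0, 0, 0, 0, 1, 1); (1, 0, 0, 0, 0, 0))


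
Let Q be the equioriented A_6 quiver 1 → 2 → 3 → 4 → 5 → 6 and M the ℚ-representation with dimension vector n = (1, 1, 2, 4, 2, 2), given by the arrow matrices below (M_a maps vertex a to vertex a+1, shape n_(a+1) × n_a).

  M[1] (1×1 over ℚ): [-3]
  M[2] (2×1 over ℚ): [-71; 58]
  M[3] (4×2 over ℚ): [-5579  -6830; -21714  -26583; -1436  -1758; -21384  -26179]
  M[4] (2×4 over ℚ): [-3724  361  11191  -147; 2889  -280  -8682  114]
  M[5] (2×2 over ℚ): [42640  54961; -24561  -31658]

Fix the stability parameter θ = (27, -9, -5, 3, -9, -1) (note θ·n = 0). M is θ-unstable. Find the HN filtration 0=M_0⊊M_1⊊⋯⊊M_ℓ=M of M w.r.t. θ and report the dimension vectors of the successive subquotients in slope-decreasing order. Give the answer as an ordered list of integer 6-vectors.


Via rank(M_{q-1}∘⋯∘M_p): M ≅ I[1,6], I[3,4], I[4,4], I[4,6].
μ_θ-semistable layers: μ^(1)=3; μ^(2)=1; μ^(3)=-1; μ^(4)=-3; μ^(5)=-5

((0, 0, 0, 2, 0, 0); (1, 1, 1, 1, 1, 1); (0, 0, 0, 0, 0, 1); (0, 0, 0, 1, 1, 0); (0, 0, 1, 0, 0, 0))


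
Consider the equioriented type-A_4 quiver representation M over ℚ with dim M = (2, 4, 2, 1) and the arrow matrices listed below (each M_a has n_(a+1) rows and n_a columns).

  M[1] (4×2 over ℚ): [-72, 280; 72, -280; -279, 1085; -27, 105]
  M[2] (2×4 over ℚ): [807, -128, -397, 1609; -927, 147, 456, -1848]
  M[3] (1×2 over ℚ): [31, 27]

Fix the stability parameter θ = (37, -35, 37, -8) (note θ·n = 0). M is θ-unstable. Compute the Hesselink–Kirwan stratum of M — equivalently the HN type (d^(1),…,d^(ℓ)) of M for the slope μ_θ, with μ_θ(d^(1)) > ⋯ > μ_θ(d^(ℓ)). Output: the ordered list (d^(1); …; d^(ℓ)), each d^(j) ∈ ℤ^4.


Via rank(M_{q-1}∘⋯∘M_p): M ≅ I[1,1], I[1,2], I[2,2], I[2,3], I[2,4].
μ_θ-semistable layers: μ^(1)=37; μ^(2)=29/2; μ^(3)=1; μ^(4)=-35

((1, 0, 1, 0); (0, 0, 1, 1); (1, 1, 0, 0); (0, 3, 0, 0))


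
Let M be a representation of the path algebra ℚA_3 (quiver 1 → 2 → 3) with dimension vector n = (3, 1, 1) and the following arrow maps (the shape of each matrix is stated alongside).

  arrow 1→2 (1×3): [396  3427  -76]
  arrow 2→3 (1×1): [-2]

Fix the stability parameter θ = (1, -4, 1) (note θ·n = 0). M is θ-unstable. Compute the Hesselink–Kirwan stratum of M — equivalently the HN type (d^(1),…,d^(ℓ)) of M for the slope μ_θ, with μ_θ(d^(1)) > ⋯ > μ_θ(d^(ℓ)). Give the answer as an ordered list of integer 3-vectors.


Interval decomposition of M: I[1,1]^2, I[1,3].
HN type (ℓ=2): μ^(1)=1; μ^(2)=-3/2

((2, 0, 1); (1, 1, 0))


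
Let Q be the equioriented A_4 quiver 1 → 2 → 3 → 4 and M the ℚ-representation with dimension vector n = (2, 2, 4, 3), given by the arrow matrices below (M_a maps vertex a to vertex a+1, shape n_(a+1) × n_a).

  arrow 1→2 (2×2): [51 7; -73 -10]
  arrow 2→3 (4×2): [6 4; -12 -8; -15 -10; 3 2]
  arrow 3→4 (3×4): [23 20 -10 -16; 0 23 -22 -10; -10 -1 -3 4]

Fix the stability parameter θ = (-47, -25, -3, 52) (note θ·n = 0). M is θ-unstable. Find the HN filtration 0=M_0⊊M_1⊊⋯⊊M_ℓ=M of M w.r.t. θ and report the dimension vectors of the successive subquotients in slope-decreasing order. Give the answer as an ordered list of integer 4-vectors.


Interval decomposition of M: I[1,2], I[1,4], I[3,3], I[3,4]^2.
HN type (ℓ=4): μ^(1)=52; μ^(2)=-3; μ^(3)=-25; μ^(4)=-47

((0, 0, 0, 3); (0, 0, 4, 0); (0, 2, 0, 0); (2, 0, 0, 0))


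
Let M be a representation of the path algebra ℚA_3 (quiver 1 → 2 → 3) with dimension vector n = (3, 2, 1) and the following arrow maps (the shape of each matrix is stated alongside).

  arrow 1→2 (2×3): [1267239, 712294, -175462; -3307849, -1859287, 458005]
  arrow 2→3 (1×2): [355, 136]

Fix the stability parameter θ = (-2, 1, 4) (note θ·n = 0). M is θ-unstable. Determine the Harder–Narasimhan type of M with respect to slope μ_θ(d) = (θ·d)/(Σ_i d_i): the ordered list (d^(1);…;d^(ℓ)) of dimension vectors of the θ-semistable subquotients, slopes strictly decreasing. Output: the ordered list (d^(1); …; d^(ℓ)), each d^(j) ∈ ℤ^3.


Interval decomposition of M: I[1,1], I[1,2], I[1,3].
HN type (ℓ=3): μ^(1)=4; μ^(2)=1; μ^(3)=-2

((0, 0, 1); (0, 2, 0); (3, 0, 0))


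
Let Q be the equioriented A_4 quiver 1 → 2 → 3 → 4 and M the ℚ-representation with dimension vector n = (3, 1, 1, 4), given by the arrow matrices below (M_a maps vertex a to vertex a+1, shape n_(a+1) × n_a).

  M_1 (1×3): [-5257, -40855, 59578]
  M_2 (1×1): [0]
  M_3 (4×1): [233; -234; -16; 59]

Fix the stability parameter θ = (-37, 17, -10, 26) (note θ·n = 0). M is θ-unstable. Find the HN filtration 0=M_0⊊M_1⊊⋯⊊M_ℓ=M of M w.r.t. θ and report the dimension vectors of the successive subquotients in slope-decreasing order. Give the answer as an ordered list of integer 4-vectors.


Interval decomposition of M: I[1,1]^2, I[1,2], I[3,4], I[4,4]^3.
HN type (ℓ=4): μ^(1)=26; μ^(2)=17; μ^(3)=-10; μ^(4)=-37

((0, 0, 0, 4); (0, 1, 0, 0); (0, 0, 1, 0); (3, 0, 0, 0))


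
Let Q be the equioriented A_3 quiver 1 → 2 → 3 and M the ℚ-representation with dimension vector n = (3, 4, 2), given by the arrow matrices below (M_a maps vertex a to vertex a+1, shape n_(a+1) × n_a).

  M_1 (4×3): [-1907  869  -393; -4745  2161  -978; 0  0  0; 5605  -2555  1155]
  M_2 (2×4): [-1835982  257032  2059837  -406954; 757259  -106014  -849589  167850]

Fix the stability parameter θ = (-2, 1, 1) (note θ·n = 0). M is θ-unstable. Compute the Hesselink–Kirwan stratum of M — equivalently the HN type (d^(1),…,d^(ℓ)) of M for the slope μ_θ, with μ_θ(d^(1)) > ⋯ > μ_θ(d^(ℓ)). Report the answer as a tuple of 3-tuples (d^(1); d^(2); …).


Barcode: M ≅ I[1,1], I[1,2], I[1,3], I[2,2], I[2,3]. HN layers by μ_θ (2 steps, strictly decreasing):
  μ^(1)=1; μ^(2)=-2

((0, 4, 2); (3, 0, 0))


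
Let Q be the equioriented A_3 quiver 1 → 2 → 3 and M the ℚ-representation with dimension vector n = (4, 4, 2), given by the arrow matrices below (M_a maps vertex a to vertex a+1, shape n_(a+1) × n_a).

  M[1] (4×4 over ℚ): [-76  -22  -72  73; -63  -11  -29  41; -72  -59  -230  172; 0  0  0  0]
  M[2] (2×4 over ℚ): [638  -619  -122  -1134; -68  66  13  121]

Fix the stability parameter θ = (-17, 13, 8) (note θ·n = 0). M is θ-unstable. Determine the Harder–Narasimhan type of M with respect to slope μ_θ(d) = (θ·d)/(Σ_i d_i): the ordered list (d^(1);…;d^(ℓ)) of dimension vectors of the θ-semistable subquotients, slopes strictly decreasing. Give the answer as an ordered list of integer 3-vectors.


Barcode: M ≅ I[1,1], I[1,2], I[1,3]^2, I[2,2]. HN layers by μ_θ (3 steps, strictly decreasing):
  μ^(1)=13; μ^(2)=21/2; μ^(3)=-17

((0, 2, 0); (0, 2, 2); (4, 0, 0))


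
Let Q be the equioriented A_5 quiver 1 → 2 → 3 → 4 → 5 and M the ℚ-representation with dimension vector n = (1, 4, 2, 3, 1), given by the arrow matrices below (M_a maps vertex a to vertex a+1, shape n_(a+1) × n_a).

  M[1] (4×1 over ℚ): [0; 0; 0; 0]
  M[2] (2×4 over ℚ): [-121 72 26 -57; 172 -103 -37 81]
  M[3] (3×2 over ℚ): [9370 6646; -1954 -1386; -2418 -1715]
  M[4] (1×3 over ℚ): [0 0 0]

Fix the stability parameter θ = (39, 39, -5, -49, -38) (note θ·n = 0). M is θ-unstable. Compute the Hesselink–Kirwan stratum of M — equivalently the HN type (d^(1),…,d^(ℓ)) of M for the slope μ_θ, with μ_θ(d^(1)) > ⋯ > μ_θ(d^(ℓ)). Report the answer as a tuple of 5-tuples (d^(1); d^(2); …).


Via rank(M_{q-1}∘⋯∘M_p): M ≅ I[1,1], I[2,2]^2, I[2,4]^2, I[4,4], I[5,5].
μ_θ-semistable layers: μ^(1)=39; μ^(2)=-5; μ^(3)=-38; μ^(4)=-49

((1, 2, 0, 0, 0); (0, 2, 2, 2, 0); (0, 0, 0, 0, 1); (0, 0, 0, 1, 0))


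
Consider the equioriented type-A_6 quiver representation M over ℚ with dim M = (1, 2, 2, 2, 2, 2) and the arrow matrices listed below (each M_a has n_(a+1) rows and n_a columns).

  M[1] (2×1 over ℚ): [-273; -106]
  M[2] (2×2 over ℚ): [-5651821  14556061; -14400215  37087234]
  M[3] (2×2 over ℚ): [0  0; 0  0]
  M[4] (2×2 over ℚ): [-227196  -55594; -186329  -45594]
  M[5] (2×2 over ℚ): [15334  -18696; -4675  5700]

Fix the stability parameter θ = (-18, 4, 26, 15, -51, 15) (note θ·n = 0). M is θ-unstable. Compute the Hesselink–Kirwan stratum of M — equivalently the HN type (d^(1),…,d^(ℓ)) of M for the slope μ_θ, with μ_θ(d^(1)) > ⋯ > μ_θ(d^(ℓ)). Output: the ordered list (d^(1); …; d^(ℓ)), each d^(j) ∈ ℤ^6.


Barcode: M ≅ I[1,3], I[2,3], I[4,5], I[4,6], I[6,6]. HN layers by μ_θ (4 steps, strictly decreasing):
  μ^(1)=26; μ^(2)=15; μ^(3)=4; μ^(4)=-18

((0, 0, 2, 0, 0, 0); (0, 0, 0, 0, 0, 2); (0, 2, 0, 0, 0, 0); (1, 0, 0, 2, 2, 0))


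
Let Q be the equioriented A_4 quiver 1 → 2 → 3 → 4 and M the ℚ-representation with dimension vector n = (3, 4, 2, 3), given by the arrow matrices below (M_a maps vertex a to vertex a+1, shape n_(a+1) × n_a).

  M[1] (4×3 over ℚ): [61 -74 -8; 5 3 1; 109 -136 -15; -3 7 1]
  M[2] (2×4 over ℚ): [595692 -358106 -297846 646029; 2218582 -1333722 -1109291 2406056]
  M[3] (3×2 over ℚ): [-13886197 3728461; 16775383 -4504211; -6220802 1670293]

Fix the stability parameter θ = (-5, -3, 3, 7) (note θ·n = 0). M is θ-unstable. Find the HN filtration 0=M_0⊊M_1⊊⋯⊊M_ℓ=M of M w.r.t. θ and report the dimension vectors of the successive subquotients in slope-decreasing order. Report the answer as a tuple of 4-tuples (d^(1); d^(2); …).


Interval decomposition of M: I[1,2], I[1,4]^2, I[2,2], I[4,4].
HN type (ℓ=4): μ^(1)=7; μ^(2)=3; μ^(3)=-3; μ^(4)=-5

((0, 0, 0, 3); (0, 0, 2, 0); (0, 4, 0, 0); (3, 0, 0, 0))


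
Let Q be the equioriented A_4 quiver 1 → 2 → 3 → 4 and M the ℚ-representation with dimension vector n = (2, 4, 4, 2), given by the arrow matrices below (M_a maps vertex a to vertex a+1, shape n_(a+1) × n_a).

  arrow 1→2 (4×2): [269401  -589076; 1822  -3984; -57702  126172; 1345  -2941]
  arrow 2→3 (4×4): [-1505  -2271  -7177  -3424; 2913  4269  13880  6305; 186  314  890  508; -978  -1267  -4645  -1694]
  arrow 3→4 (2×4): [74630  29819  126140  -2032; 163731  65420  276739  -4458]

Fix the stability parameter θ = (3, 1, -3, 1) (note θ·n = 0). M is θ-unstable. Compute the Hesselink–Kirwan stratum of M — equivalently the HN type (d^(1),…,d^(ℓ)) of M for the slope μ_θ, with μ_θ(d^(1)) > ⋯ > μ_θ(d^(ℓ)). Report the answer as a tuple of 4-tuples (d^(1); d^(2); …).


Via rank(M_{q-1}∘⋯∘M_p): M ≅ I[1,4]^2, I[2,2], I[2,3], I[3,3].
μ_θ-semistable layers: μ^(1)=1; μ^(2)=1/3; μ^(3)=-1; μ^(4)=-3

((0, 1, 0, 2); (2, 2, 2, 0); (0, 1, 1, 0); (0, 0, 1, 0))


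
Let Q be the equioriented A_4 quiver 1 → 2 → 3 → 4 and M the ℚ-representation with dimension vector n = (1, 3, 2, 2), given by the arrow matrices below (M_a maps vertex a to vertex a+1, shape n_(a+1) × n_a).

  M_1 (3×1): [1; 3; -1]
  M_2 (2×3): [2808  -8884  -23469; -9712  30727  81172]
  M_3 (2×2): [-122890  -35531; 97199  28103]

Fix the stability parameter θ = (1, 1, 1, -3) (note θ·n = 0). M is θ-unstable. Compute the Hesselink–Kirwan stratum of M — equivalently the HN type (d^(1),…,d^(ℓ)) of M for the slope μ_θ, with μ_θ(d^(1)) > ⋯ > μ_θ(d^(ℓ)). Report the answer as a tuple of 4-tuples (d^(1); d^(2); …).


Via rank(M_{q-1}∘⋯∘M_p): M ≅ I[1,4], I[2,2], I[2,4].
μ_θ-semistable layers: μ^(1)=1; μ^(2)=0; μ^(3)=-1/3

((0, 1, 0, 0); (1, 1, 1, 1); (0, 1, 1, 1))


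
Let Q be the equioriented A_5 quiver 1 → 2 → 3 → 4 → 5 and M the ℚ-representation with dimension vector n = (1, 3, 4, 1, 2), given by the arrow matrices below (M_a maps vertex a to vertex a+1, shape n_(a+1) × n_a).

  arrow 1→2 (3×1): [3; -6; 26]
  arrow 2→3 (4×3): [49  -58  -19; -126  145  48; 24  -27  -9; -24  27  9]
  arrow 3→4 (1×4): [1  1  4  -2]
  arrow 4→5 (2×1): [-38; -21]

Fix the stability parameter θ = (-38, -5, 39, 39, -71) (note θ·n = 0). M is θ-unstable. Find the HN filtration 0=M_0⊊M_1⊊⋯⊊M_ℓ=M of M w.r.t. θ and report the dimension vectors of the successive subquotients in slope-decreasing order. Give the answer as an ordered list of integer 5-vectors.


Via rank(M_{q-1}∘⋯∘M_p): M ≅ I[1,5], I[2,3]^2, I[3,3], I[5,5].
μ_θ-semistable layers: μ^(1)=39; μ^(2)=7/3; μ^(3)=-5; μ^(4)=-38; μ^(5)=-71

((0, 0, 3, 0, 0); (0, 0, 1, 1, 1); (0, 3, 0, 0, 0); (1, 0, 0, 0, 0); (0, 0, 0, 0, 1))


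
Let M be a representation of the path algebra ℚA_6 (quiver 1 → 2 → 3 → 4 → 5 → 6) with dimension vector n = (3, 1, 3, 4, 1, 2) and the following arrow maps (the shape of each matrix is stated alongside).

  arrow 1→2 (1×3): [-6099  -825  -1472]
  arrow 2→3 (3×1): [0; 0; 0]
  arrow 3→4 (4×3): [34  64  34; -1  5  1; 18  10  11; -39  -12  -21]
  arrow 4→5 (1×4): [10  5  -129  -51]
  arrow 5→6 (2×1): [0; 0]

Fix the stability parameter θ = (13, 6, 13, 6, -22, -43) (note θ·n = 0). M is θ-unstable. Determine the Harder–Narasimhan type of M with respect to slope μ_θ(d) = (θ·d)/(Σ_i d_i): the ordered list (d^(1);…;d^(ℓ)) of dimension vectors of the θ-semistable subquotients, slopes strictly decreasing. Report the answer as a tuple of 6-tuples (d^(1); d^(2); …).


Via rank(M_{q-1}∘⋯∘M_p): M ≅ I[1,1]^2, I[1,2], I[3,4]^2, I[3,5], I[4,4], I[6,6]^2.
μ_θ-semistable layers: μ^(1)=13; μ^(2)=19/2; μ^(3)=6; μ^(4)=-1; μ^(5)=-43

((2, 0, 0, 0, 0, 0); (1, 1, 2, 2, 0, 0); (0, 0, 0, 1, 0, 0); (0, 0, 1, 1, 1, 0); (0, 0, 0, 0, 0, 2))


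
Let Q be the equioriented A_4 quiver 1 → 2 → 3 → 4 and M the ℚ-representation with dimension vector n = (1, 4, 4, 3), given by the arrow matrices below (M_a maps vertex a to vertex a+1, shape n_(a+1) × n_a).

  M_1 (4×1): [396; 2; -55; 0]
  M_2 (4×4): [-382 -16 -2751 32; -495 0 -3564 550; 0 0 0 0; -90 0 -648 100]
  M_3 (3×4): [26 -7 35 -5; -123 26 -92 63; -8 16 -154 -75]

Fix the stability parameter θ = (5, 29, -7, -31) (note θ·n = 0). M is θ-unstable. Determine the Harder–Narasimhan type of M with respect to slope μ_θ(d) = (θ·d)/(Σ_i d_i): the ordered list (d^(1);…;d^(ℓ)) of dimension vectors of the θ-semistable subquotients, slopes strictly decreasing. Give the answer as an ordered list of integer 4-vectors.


Barcode: M ≅ I[1,4], I[2,2]^2, I[2,4], I[3,3], I[3,4]. HN layers by μ_θ (5 steps, strictly decreasing):
  μ^(1)=29; μ^(2)=-1; μ^(3)=-3; μ^(4)=-7; μ^(5)=-19

((0, 2, 0, 0); (1, 1, 1, 1); (0, 1, 1, 1); (0, 0, 1, 0); (0, 0, 1, 1))


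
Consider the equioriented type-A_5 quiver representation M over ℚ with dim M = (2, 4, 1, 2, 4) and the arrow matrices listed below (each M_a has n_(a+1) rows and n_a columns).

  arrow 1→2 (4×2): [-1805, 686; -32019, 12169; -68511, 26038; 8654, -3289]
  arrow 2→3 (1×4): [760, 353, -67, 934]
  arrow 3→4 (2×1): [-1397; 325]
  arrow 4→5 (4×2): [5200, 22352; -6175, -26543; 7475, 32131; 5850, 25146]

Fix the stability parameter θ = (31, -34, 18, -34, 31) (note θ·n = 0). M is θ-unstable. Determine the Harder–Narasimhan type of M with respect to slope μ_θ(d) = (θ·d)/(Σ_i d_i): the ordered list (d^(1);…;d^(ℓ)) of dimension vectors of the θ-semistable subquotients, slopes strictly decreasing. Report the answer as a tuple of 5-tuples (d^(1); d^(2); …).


Barcode: M ≅ I[1,2], I[1,4], I[2,2]^2, I[4,5], I[5,5]^3. HN layers by μ_θ (4 steps, strictly decreasing):
  μ^(1)=31; μ^(2)=-3/2; μ^(3)=-19/4; μ^(4)=-34

((0, 0, 0, 0, 4); (1, 1, 0, 0, 0); (1, 1, 1, 1, 0); (0, 2, 0, 1, 0))


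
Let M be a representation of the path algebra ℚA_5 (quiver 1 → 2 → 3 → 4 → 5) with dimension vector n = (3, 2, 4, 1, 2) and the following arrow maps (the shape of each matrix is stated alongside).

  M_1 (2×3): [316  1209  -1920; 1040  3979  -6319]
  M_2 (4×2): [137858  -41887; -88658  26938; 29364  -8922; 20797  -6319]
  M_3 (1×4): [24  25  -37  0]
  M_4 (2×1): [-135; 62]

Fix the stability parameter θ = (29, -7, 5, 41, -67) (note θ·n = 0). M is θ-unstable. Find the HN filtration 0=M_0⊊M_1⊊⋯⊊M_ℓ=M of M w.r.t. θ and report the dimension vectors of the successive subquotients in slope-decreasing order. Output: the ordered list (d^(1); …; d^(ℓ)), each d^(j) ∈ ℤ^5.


Barcode: M ≅ I[1,1], I[1,3], I[1,5], I[3,3]^2, I[5,5]. HN layers by μ_θ (5 steps, strictly decreasing):
  μ^(1)=29; μ^(2)=9; μ^(3)=5; μ^(4)=1/5; μ^(5)=-67

((1, 0, 0, 0, 0); (1, 1, 1, 0, 0); (0, 0, 2, 0, 0); (1, 1, 1, 1, 1); (0, 0, 0, 0, 1))
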